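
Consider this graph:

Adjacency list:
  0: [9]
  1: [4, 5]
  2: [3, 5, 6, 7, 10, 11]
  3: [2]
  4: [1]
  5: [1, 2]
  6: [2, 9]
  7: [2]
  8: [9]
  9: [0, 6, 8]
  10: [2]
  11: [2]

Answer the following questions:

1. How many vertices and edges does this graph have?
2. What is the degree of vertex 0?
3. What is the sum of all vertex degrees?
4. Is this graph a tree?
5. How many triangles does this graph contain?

Count: 12 vertices, 11 edges.
Vertex 0 has neighbors [9], degree = 1.
Handshaking lemma: 2 * 11 = 22.
A graph is a tree iff it is connected and has exactly n-1 edges. This graph is connected (all 12 vertices in one component) and has 12-1 = 11 edges. It is a tree.
Number of triangles = 0.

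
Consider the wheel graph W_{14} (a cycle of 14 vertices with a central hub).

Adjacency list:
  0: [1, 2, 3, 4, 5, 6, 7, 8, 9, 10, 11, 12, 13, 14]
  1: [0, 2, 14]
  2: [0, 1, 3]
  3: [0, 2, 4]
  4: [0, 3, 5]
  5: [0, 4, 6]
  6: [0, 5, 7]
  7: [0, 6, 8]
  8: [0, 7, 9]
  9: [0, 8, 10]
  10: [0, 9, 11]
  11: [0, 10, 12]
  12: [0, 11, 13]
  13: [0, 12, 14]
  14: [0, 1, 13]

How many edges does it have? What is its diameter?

Wheel graph W_{14}: 14 cycle edges + 14 spoke edges = 28 edges.
The hub is distance 1 from all cycle vertices. Max distance between cycle vertices through hub is 2.
Diameter = 2.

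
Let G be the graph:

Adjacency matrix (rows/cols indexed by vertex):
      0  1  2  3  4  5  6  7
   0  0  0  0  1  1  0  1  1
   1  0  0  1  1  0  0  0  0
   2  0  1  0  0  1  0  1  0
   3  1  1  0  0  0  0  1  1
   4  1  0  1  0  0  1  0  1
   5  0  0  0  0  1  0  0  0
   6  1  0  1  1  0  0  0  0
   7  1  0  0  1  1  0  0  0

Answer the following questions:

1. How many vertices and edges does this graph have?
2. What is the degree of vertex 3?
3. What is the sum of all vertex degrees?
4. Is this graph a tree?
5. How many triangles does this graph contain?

Count: 8 vertices, 12 edges.
Vertex 3 has neighbors [0, 1, 6, 7], degree = 4.
Handshaking lemma: 2 * 12 = 24.
A tree on 8 vertices has 7 edges. This graph has 12 edges (5 extra). Not a tree.
Number of triangles = 3.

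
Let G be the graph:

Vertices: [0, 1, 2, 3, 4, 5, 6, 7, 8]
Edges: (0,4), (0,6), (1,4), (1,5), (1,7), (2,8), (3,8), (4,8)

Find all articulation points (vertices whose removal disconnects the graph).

An articulation point is a vertex whose removal disconnects the graph.
Articulation points: [0, 1, 4, 8]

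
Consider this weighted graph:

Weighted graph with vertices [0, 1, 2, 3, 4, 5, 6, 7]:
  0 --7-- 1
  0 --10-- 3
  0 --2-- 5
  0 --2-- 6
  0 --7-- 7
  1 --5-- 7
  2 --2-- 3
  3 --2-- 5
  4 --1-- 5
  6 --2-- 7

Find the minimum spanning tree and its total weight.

Applying Kruskal's algorithm (sort edges by weight, add if no cycle):
  Add (4,5) w=1
  Add (0,5) w=2
  Add (0,6) w=2
  Add (2,3) w=2
  Add (3,5) w=2
  Add (6,7) w=2
  Add (1,7) w=5
  Skip (0,7) w=7 (creates cycle)
  Skip (0,1) w=7 (creates cycle)
  Skip (0,3) w=10 (creates cycle)
MST weight = 16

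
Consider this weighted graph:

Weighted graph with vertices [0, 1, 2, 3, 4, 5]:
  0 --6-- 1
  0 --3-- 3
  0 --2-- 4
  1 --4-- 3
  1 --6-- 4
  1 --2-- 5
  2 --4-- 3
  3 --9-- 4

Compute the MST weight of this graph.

Applying Kruskal's algorithm (sort edges by weight, add if no cycle):
  Add (0,4) w=2
  Add (1,5) w=2
  Add (0,3) w=3
  Add (1,3) w=4
  Add (2,3) w=4
  Skip (0,1) w=6 (creates cycle)
  Skip (1,4) w=6 (creates cycle)
  Skip (3,4) w=9 (creates cycle)
MST weight = 15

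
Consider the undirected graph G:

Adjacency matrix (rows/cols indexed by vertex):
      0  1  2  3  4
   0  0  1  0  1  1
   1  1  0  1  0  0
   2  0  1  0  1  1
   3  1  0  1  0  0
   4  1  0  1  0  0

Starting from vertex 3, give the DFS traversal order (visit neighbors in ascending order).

DFS from vertex 3 (neighbors processed in ascending order):
Visit order: 3, 0, 1, 2, 4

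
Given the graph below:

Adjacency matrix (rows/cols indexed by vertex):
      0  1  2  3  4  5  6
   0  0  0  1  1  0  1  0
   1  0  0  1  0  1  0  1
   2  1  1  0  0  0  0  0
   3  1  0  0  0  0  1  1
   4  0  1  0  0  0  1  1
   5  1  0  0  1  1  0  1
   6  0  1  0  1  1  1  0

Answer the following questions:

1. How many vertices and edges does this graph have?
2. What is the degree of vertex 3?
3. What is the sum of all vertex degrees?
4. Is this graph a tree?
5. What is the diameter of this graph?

Count: 7 vertices, 11 edges.
Vertex 3 has neighbors [0, 5, 6], degree = 3.
Handshaking lemma: 2 * 11 = 22.
A tree on 7 vertices has 6 edges. This graph has 11 edges (5 extra). Not a tree.
Diameter (longest shortest path) = 2.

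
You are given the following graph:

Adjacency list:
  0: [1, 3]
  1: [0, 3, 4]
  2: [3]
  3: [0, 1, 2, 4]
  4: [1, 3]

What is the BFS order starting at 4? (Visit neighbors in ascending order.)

BFS from vertex 4 (neighbors processed in ascending order):
Visit order: 4, 1, 3, 0, 2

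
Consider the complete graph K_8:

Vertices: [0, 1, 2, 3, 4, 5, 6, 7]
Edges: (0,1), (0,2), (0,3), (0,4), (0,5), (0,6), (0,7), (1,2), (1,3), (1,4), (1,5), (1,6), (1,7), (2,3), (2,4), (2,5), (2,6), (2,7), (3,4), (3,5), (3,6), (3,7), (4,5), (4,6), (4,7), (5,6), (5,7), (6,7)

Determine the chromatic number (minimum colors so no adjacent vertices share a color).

In K_8, every vertex is adjacent to every other vertex.
Each vertex needs a unique color.
Chromatic number = 8.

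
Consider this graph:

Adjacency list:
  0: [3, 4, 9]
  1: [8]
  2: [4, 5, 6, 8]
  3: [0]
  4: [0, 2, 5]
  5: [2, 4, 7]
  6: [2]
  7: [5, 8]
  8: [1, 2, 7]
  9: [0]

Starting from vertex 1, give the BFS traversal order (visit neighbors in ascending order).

BFS from vertex 1 (neighbors processed in ascending order):
Visit order: 1, 8, 2, 7, 4, 5, 6, 0, 3, 9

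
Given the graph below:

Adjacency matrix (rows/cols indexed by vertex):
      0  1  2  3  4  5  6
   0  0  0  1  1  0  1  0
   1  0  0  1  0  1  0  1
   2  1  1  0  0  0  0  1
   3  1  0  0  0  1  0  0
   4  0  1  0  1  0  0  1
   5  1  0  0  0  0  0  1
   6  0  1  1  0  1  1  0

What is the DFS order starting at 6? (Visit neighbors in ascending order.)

DFS from vertex 6 (neighbors processed in ascending order):
Visit order: 6, 1, 2, 0, 3, 4, 5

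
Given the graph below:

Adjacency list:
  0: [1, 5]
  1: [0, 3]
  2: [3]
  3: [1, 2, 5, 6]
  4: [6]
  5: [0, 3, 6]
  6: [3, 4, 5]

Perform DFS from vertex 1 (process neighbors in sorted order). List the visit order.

DFS from vertex 1 (neighbors processed in ascending order):
Visit order: 1, 0, 5, 3, 2, 6, 4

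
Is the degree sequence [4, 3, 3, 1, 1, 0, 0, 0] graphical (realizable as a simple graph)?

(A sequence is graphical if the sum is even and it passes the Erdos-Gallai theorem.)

Sum of degrees = 12. Sum is even but fails Erdos-Gallai. The sequence is NOT graphical.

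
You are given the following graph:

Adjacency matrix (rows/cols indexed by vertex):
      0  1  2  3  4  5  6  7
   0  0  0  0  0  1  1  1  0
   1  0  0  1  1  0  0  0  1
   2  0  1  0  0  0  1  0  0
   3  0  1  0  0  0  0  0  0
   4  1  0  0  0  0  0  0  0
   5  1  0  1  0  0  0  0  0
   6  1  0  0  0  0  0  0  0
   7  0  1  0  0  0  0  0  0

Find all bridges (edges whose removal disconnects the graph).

A bridge is an edge whose removal increases the number of connected components.
Bridges found: (0,4), (0,5), (0,6), (1,2), (1,3), (1,7), (2,5)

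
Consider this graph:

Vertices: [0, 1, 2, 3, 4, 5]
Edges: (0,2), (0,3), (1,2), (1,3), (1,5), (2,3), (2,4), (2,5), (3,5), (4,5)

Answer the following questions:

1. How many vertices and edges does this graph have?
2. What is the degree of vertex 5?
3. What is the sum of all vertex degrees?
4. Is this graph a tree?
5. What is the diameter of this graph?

Count: 6 vertices, 10 edges.
Vertex 5 has neighbors [1, 2, 3, 4], degree = 4.
Handshaking lemma: 2 * 10 = 20.
A tree on 6 vertices has 5 edges. This graph has 10 edges (5 extra). Not a tree.
Diameter (longest shortest path) = 2.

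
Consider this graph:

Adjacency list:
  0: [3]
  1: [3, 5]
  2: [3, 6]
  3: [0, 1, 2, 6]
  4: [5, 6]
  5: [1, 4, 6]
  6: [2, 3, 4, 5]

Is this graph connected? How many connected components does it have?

Checking connectivity: the graph has 1 connected component(s).
All vertices are reachable from each other. The graph IS connected.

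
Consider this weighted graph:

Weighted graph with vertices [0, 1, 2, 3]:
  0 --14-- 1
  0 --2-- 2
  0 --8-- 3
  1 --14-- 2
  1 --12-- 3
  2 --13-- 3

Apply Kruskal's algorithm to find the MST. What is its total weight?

Applying Kruskal's algorithm (sort edges by weight, add if no cycle):
  Add (0,2) w=2
  Add (0,3) w=8
  Add (1,3) w=12
  Skip (2,3) w=13 (creates cycle)
  Skip (0,1) w=14 (creates cycle)
  Skip (1,2) w=14 (creates cycle)
MST weight = 22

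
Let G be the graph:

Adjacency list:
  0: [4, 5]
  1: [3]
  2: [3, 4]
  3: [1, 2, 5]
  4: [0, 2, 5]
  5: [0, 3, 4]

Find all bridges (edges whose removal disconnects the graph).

A bridge is an edge whose removal increases the number of connected components.
Bridges found: (1,3)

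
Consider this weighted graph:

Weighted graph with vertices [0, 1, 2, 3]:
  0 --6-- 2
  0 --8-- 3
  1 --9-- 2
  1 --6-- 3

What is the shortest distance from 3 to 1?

Using Dijkstra's algorithm from vertex 3:
Shortest path: 3 -> 1
Total weight: 6 = 6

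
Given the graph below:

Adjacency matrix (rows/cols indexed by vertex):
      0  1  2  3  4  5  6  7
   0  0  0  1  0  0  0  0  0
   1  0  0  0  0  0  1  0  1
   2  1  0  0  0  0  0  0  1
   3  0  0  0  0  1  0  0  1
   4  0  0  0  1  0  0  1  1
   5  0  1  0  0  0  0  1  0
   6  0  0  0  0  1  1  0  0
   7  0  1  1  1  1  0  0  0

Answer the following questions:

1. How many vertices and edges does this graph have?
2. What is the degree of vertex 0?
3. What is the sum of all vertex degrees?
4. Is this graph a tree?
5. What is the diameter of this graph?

Count: 8 vertices, 9 edges.
Vertex 0 has neighbors [2], degree = 1.
Handshaking lemma: 2 * 9 = 18.
A tree on 8 vertices has 7 edges. This graph has 9 edges (2 extra). Not a tree.
Diameter (longest shortest path) = 4.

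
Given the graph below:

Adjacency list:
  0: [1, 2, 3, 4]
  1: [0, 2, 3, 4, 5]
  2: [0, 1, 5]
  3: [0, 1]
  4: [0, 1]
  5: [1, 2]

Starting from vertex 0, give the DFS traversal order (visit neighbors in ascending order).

DFS from vertex 0 (neighbors processed in ascending order):
Visit order: 0, 1, 2, 5, 3, 4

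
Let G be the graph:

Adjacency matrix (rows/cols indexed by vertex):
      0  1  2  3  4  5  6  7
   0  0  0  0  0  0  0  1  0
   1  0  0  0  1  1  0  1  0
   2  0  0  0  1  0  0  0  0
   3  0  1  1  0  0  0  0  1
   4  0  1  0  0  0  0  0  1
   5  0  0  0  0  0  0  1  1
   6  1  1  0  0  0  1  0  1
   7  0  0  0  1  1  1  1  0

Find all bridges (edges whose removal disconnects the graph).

A bridge is an edge whose removal increases the number of connected components.
Bridges found: (0,6), (2,3)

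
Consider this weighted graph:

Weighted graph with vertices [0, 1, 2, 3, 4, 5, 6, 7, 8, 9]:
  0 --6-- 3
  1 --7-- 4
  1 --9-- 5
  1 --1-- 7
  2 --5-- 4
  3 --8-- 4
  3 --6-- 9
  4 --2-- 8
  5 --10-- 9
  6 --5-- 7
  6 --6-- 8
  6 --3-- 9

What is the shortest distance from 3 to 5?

Using Dijkstra's algorithm from vertex 3:
Shortest path: 3 -> 9 -> 5
Total weight: 6 + 10 = 16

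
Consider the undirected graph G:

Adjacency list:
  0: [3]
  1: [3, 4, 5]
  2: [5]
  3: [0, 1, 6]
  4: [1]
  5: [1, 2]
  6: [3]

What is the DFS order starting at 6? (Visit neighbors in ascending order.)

DFS from vertex 6 (neighbors processed in ascending order):
Visit order: 6, 3, 0, 1, 4, 5, 2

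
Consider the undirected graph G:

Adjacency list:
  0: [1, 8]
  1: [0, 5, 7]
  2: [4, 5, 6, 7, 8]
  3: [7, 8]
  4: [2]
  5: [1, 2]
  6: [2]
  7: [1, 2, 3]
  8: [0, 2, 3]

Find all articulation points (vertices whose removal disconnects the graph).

An articulation point is a vertex whose removal disconnects the graph.
Articulation points: [2]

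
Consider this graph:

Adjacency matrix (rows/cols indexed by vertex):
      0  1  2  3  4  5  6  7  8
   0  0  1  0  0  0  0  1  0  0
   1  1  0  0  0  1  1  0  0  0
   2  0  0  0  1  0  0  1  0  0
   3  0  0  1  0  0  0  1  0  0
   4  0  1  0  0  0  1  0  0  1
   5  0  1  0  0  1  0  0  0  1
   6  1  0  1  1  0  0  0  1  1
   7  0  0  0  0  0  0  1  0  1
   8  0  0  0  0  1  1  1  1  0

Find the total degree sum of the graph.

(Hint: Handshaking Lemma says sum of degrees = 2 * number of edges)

Count edges: 13 edges.
By Handshaking Lemma: sum of degrees = 2 * 13 = 26.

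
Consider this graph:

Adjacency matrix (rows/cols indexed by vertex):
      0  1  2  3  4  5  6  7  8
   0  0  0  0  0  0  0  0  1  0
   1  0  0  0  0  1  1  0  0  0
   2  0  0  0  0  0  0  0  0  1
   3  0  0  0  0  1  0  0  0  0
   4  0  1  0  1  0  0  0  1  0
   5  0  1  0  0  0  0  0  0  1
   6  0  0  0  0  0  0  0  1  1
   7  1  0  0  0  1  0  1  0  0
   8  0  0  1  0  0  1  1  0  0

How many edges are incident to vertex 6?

Vertex 6 has neighbors [7, 8], so deg(6) = 2.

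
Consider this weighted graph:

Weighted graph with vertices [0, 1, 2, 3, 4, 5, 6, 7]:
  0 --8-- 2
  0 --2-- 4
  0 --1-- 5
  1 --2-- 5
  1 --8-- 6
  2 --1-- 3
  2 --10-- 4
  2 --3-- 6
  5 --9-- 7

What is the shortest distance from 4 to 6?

Using Dijkstra's algorithm from vertex 4:
Shortest path: 4 -> 2 -> 6
Total weight: 10 + 3 = 13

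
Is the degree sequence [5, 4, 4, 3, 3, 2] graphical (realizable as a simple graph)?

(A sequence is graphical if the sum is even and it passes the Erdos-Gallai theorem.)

Sum of degrees = 21. Sum is odd, so the sequence is NOT graphical.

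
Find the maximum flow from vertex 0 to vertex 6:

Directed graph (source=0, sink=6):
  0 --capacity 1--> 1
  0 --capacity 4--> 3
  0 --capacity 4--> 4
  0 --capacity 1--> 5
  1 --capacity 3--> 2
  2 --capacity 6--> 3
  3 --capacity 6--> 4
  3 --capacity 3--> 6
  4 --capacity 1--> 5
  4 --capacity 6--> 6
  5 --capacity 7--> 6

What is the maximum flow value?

Computing max flow:
  Flow on (0->1): 1/1
  Flow on (0->3): 4/4
  Flow on (0->4): 4/4
  Flow on (0->5): 1/1
  Flow on (1->2): 1/3
  Flow on (2->3): 1/6
  Flow on (3->4): 2/6
  Flow on (3->6): 3/3
  Flow on (4->6): 6/6
  Flow on (5->6): 1/7
Maximum flow = 10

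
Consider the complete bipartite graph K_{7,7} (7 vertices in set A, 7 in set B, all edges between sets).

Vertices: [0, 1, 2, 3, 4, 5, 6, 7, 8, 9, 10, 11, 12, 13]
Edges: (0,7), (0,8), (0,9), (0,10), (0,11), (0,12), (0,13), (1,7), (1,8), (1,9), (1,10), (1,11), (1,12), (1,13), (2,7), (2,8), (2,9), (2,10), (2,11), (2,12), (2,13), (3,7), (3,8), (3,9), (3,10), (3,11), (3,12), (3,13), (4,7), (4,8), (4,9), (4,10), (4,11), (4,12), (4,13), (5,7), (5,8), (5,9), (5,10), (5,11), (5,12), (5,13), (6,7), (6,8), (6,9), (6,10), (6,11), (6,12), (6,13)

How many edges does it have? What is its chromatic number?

K_{7,7} has 7 * 7 = 49 edges.
Bipartite graphs have chromatic number 2 (color each partition differently).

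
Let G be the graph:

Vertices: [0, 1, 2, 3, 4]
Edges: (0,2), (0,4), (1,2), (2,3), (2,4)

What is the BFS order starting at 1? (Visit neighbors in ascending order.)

BFS from vertex 1 (neighbors processed in ascending order):
Visit order: 1, 2, 0, 3, 4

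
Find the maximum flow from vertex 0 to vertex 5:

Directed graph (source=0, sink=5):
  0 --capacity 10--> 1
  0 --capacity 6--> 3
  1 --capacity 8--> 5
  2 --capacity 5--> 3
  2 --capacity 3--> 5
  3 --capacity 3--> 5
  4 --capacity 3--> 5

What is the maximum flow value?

Computing max flow:
  Flow on (0->1): 8/10
  Flow on (0->3): 3/6
  Flow on (1->5): 8/8
  Flow on (3->5): 3/3
Maximum flow = 11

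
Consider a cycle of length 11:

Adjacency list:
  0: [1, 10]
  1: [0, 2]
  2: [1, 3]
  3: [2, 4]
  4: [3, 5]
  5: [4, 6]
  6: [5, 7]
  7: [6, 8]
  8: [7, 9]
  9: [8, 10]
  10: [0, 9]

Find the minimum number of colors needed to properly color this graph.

This is an odd cycle (C_11). Odd cycles are not bipartite (any 2-coloring forces two adjacent vertices to match), and 3 colors suffice.
Chromatic number = 3.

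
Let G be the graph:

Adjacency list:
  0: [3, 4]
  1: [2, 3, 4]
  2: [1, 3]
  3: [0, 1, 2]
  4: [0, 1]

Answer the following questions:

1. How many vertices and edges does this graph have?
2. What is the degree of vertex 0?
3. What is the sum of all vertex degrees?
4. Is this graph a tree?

Count: 5 vertices, 6 edges.
Vertex 0 has neighbors [3, 4], degree = 2.
Handshaking lemma: 2 * 6 = 12.
A tree on 5 vertices has 4 edges. This graph has 6 edges (2 extra). Not a tree.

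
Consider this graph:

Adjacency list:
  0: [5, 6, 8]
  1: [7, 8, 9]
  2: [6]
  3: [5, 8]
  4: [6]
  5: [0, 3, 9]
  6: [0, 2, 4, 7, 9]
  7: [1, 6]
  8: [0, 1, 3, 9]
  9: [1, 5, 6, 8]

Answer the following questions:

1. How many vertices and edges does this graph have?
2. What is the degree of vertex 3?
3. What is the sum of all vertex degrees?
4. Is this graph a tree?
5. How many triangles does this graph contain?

Count: 10 vertices, 14 edges.
Vertex 3 has neighbors [5, 8], degree = 2.
Handshaking lemma: 2 * 14 = 28.
A tree on 10 vertices has 9 edges. This graph has 14 edges (5 extra). Not a tree.
Number of triangles = 1.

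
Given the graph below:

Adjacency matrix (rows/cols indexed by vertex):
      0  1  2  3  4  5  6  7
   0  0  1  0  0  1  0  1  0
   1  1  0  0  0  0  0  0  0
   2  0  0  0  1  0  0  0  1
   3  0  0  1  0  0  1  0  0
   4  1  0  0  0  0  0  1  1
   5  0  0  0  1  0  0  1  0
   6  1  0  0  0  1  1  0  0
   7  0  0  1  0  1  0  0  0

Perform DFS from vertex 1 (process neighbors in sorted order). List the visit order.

DFS from vertex 1 (neighbors processed in ascending order):
Visit order: 1, 0, 4, 6, 5, 3, 2, 7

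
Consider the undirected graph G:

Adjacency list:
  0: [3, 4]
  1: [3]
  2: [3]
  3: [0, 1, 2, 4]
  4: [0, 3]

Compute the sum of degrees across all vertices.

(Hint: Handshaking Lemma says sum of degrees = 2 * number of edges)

Count edges: 5 edges.
By Handshaking Lemma: sum of degrees = 2 * 5 = 10.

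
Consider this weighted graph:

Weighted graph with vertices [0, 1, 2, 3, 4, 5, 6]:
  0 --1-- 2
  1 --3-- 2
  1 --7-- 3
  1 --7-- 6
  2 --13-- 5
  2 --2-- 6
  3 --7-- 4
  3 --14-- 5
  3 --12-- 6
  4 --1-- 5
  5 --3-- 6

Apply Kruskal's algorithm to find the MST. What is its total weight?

Applying Kruskal's algorithm (sort edges by weight, add if no cycle):
  Add (0,2) w=1
  Add (4,5) w=1
  Add (2,6) w=2
  Add (1,2) w=3
  Add (5,6) w=3
  Skip (1,6) w=7 (creates cycle)
  Add (1,3) w=7
  Skip (3,4) w=7 (creates cycle)
  Skip (3,6) w=12 (creates cycle)
  Skip (2,5) w=13 (creates cycle)
  Skip (3,5) w=14 (creates cycle)
MST weight = 17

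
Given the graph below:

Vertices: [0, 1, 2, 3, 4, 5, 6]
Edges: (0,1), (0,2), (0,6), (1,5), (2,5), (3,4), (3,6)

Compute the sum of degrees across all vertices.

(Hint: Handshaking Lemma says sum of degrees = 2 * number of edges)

Count edges: 7 edges.
By Handshaking Lemma: sum of degrees = 2 * 7 = 14.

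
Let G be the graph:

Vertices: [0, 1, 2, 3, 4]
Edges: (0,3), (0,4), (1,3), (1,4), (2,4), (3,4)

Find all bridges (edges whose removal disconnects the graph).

A bridge is an edge whose removal increases the number of connected components.
Bridges found: (2,4)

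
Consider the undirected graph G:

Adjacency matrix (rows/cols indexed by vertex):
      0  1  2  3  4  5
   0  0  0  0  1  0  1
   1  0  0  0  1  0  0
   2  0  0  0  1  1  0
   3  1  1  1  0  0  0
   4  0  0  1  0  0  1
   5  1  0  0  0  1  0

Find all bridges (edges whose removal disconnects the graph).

A bridge is an edge whose removal increases the number of connected components.
Bridges found: (1,3)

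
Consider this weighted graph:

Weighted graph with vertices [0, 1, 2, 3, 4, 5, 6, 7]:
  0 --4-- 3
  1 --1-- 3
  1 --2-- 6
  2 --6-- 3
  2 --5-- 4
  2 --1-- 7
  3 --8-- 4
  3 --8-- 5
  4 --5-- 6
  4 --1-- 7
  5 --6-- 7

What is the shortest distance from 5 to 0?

Using Dijkstra's algorithm from vertex 5:
Shortest path: 5 -> 3 -> 0
Total weight: 8 + 4 = 12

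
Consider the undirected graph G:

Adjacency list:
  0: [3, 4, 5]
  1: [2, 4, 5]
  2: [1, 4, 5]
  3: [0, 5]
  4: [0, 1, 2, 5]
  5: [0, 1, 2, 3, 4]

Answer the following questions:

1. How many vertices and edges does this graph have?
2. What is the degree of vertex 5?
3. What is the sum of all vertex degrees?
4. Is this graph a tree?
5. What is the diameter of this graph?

Count: 6 vertices, 10 edges.
Vertex 5 has neighbors [0, 1, 2, 3, 4], degree = 5.
Handshaking lemma: 2 * 10 = 20.
A tree on 6 vertices has 5 edges. This graph has 10 edges (5 extra). Not a tree.
Diameter (longest shortest path) = 2.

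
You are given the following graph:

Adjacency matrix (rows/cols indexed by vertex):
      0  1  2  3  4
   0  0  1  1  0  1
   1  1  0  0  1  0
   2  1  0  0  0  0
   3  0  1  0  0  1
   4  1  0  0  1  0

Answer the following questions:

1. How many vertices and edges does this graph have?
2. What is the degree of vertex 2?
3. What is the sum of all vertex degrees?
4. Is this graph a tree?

Count: 5 vertices, 5 edges.
Vertex 2 has neighbors [0], degree = 1.
Handshaking lemma: 2 * 5 = 10.
A tree on 5 vertices has 4 edges. This graph has 5 edges (1 extra). Not a tree.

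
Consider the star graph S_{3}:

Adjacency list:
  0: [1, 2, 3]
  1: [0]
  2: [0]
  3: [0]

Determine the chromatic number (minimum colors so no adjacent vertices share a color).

S_{3} has one hub adjacent to 3 leaves; leaves are pairwise non-adjacent.
Color the hub 0 and every leaf 1.
Chromatic number = 2.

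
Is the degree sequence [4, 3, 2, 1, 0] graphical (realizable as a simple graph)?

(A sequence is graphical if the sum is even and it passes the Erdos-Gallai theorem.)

Sum of degrees = 10. Sum is even but fails Erdos-Gallai. The sequence is NOT graphical.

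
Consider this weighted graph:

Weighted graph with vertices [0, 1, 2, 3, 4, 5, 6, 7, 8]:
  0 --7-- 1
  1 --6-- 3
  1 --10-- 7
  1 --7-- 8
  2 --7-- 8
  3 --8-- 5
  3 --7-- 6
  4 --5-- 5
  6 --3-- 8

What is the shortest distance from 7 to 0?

Using Dijkstra's algorithm from vertex 7:
Shortest path: 7 -> 1 -> 0
Total weight: 10 + 7 = 17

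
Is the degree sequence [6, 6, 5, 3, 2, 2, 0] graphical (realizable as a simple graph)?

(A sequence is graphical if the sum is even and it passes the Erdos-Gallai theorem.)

Sum of degrees = 24. Sum is even but fails Erdos-Gallai. The sequence is NOT graphical.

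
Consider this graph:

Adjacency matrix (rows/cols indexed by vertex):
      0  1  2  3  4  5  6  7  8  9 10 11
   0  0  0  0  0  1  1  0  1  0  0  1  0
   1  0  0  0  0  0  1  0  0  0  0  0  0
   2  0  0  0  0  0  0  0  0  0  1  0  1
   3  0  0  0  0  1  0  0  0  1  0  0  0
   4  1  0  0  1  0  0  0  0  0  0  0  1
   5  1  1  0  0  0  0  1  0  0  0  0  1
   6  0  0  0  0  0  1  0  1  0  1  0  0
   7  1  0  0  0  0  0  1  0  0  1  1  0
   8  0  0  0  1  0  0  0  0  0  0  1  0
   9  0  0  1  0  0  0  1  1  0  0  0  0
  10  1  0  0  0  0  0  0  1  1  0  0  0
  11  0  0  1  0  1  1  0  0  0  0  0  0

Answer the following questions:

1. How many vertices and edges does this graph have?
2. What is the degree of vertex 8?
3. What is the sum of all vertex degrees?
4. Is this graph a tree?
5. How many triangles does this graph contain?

Count: 12 vertices, 17 edges.
Vertex 8 has neighbors [3, 10], degree = 2.
Handshaking lemma: 2 * 17 = 34.
A tree on 12 vertices has 11 edges. This graph has 17 edges (6 extra). Not a tree.
Number of triangles = 2.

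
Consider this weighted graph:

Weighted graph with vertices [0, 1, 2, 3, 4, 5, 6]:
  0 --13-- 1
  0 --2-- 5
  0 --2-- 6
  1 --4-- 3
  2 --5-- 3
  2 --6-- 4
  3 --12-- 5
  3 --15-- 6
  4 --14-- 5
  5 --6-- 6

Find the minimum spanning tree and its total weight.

Applying Kruskal's algorithm (sort edges by weight, add if no cycle):
  Add (0,5) w=2
  Add (0,6) w=2
  Add (1,3) w=4
  Add (2,3) w=5
  Add (2,4) w=6
  Skip (5,6) w=6 (creates cycle)
  Add (3,5) w=12
  Skip (0,1) w=13 (creates cycle)
  Skip (4,5) w=14 (creates cycle)
  Skip (3,6) w=15 (creates cycle)
MST weight = 31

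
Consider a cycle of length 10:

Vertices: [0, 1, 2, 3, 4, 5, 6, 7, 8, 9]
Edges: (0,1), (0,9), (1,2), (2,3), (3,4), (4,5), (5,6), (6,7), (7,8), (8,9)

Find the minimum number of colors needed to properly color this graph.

This is an even cycle (C_10). Even cycles are bipartite.
Chromatic number = 2.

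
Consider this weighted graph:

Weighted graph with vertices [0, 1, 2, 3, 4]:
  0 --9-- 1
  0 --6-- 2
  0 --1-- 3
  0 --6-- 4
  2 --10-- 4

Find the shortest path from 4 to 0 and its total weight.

Using Dijkstra's algorithm from vertex 4:
Shortest path: 4 -> 0
Total weight: 6 = 6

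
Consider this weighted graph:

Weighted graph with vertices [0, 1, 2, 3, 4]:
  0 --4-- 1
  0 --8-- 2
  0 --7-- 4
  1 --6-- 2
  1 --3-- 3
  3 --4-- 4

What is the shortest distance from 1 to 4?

Using Dijkstra's algorithm from vertex 1:
Shortest path: 1 -> 3 -> 4
Total weight: 3 + 4 = 7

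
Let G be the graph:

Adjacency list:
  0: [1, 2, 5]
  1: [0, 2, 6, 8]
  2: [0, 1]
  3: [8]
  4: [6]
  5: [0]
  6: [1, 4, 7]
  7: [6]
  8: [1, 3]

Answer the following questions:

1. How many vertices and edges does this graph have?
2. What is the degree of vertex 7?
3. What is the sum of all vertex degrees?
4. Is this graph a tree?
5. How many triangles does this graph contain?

Count: 9 vertices, 9 edges.
Vertex 7 has neighbors [6], degree = 1.
Handshaking lemma: 2 * 9 = 18.
A tree on 9 vertices has 8 edges. This graph has 9 edges (1 extra). Not a tree.
Number of triangles = 1.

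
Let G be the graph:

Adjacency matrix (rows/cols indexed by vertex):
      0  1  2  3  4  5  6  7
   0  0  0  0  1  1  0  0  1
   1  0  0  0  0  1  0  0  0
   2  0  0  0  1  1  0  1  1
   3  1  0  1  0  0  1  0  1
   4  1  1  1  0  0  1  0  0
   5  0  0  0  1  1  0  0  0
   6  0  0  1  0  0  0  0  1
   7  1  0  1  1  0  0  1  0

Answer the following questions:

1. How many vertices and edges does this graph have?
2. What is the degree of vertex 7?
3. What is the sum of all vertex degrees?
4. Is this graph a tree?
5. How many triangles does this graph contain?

Count: 8 vertices, 12 edges.
Vertex 7 has neighbors [0, 2, 3, 6], degree = 4.
Handshaking lemma: 2 * 12 = 24.
A tree on 8 vertices has 7 edges. This graph has 12 edges (5 extra). Not a tree.
Number of triangles = 3.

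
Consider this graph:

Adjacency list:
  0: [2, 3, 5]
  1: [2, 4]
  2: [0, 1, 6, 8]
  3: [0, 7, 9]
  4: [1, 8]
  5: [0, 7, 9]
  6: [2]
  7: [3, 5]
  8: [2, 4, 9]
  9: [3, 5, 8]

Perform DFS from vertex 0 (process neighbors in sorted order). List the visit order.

DFS from vertex 0 (neighbors processed in ascending order):
Visit order: 0, 2, 1, 4, 8, 9, 3, 7, 5, 6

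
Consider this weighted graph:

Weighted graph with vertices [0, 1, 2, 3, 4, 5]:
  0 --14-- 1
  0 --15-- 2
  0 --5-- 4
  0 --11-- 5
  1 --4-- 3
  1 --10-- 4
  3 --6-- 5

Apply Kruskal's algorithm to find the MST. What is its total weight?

Applying Kruskal's algorithm (sort edges by weight, add if no cycle):
  Add (1,3) w=4
  Add (0,4) w=5
  Add (3,5) w=6
  Add (1,4) w=10
  Skip (0,5) w=11 (creates cycle)
  Skip (0,1) w=14 (creates cycle)
  Add (0,2) w=15
MST weight = 40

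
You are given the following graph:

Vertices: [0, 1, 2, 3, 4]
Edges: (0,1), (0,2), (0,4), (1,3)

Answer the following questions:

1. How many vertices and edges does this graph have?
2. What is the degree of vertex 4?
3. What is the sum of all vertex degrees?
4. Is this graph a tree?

Count: 5 vertices, 4 edges.
Vertex 4 has neighbors [0], degree = 1.
Handshaking lemma: 2 * 4 = 8.
A graph is a tree iff it is connected and has exactly n-1 edges. This graph is connected (all 5 vertices in one component) and has 5-1 = 4 edges. It is a tree.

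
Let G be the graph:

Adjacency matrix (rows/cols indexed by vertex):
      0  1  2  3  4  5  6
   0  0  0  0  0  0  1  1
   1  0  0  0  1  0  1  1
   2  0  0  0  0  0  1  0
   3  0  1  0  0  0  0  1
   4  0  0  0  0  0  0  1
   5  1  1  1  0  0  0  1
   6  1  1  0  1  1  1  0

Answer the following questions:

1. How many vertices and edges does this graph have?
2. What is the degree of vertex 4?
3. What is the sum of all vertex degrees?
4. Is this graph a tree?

Count: 7 vertices, 9 edges.
Vertex 4 has neighbors [6], degree = 1.
Handshaking lemma: 2 * 9 = 18.
A tree on 7 vertices has 6 edges. This graph has 9 edges (3 extra). Not a tree.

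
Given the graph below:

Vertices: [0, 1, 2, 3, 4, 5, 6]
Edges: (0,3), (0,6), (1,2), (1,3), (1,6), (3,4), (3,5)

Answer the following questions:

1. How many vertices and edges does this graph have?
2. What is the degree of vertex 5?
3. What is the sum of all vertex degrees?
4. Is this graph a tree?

Count: 7 vertices, 7 edges.
Vertex 5 has neighbors [3], degree = 1.
Handshaking lemma: 2 * 7 = 14.
A tree on 7 vertices has 6 edges. This graph has 7 edges (1 extra). Not a tree.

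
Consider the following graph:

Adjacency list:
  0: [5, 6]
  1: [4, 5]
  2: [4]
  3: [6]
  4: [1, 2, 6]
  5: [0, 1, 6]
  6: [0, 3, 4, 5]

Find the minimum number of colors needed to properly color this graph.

The graph has a maximum clique of size 3 (lower bound on chromatic number).
A valid 3-coloring: {0: 2, 1: 0, 2: 0, 3: 1, 4: 1, 5: 1, 6: 0}.
Chromatic number = 3.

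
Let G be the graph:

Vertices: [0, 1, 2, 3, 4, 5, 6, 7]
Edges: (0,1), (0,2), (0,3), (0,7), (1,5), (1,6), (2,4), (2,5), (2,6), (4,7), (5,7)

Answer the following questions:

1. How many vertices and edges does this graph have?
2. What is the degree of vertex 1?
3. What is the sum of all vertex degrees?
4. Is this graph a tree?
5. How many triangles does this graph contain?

Count: 8 vertices, 11 edges.
Vertex 1 has neighbors [0, 5, 6], degree = 3.
Handshaking lemma: 2 * 11 = 22.
A tree on 8 vertices has 7 edges. This graph has 11 edges (4 extra). Not a tree.
Number of triangles = 0.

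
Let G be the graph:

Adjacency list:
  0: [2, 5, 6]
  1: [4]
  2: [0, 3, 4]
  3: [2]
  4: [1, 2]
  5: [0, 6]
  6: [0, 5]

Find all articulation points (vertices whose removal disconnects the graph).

An articulation point is a vertex whose removal disconnects the graph.
Articulation points: [0, 2, 4]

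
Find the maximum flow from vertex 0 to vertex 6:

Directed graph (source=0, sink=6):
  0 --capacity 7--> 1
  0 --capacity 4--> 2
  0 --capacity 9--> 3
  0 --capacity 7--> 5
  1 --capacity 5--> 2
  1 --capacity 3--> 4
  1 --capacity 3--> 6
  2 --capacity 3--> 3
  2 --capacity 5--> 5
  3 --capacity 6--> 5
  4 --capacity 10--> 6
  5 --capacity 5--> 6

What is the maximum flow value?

Computing max flow:
  Flow on (0->1): 6/7
  Flow on (0->3): 5/9
  Flow on (1->4): 3/3
  Flow on (1->6): 3/3
  Flow on (3->5): 5/6
  Flow on (4->6): 3/10
  Flow on (5->6): 5/5
Maximum flow = 11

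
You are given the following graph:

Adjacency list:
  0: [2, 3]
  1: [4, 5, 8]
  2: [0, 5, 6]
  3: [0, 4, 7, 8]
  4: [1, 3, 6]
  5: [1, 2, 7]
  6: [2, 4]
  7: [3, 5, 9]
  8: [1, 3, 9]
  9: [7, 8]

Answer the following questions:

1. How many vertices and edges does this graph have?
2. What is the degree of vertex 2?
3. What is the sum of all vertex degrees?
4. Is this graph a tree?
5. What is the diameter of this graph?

Count: 10 vertices, 14 edges.
Vertex 2 has neighbors [0, 5, 6], degree = 3.
Handshaking lemma: 2 * 14 = 28.
A tree on 10 vertices has 9 edges. This graph has 14 edges (5 extra). Not a tree.
Diameter (longest shortest path) = 4.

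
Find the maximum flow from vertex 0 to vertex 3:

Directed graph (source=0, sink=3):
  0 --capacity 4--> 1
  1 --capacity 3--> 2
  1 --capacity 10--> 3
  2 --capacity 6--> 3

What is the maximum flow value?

Computing max flow:
  Flow on (0->1): 4/4
  Flow on (1->3): 4/10
Maximum flow = 4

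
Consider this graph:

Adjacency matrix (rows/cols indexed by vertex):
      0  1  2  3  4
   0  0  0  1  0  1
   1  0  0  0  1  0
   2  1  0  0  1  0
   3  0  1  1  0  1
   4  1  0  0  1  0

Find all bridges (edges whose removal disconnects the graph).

A bridge is an edge whose removal increases the number of connected components.
Bridges found: (1,3)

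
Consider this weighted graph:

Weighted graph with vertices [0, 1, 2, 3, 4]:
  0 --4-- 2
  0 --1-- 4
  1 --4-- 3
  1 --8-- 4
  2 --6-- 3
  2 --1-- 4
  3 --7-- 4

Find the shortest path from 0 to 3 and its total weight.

Using Dijkstra's algorithm from vertex 0:
Shortest path: 0 -> 4 -> 3
Total weight: 1 + 7 = 8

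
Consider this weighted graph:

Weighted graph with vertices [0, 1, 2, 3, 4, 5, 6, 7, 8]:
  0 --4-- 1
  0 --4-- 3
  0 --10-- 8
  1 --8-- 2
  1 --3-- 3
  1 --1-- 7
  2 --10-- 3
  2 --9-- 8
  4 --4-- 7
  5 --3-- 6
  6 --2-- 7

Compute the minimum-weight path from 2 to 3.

Using Dijkstra's algorithm from vertex 2:
Shortest path: 2 -> 3
Total weight: 10 = 10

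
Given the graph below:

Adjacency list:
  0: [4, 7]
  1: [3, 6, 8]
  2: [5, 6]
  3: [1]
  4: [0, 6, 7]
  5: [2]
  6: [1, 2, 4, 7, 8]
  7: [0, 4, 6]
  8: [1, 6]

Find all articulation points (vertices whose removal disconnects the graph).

An articulation point is a vertex whose removal disconnects the graph.
Articulation points: [1, 2, 6]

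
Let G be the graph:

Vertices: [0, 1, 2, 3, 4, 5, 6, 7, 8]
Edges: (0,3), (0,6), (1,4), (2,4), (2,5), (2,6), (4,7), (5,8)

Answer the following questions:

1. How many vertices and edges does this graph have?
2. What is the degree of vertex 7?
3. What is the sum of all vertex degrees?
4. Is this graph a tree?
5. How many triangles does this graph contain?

Count: 9 vertices, 8 edges.
Vertex 7 has neighbors [4], degree = 1.
Handshaking lemma: 2 * 8 = 16.
A graph is a tree iff it is connected and has exactly n-1 edges. This graph is connected (all 9 vertices in one component) and has 9-1 = 8 edges. It is a tree.
Number of triangles = 0.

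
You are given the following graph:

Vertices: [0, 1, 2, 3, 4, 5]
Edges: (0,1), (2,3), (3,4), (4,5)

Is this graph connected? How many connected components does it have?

Checking connectivity: the graph has 2 connected component(s).
Components: [[0, 1], [2, 3, 4, 5]]. The graph is NOT connected.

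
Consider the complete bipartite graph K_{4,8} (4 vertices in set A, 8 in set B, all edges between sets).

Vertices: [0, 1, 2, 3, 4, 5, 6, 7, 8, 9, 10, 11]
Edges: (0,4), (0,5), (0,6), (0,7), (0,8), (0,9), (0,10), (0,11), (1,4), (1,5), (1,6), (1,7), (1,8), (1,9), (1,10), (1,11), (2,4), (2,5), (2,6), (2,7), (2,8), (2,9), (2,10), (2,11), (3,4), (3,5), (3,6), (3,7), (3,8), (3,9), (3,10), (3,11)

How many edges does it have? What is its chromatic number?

K_{4,8} has 4 * 8 = 32 edges.
Bipartite graphs have chromatic number 2 (color each partition differently).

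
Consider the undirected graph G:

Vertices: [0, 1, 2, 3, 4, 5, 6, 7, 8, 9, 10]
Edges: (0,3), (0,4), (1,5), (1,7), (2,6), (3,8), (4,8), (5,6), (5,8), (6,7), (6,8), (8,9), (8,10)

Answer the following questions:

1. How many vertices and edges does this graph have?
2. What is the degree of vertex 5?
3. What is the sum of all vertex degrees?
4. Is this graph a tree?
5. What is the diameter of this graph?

Count: 11 vertices, 13 edges.
Vertex 5 has neighbors [1, 6, 8], degree = 3.
Handshaking lemma: 2 * 13 = 26.
A tree on 11 vertices has 10 edges. This graph has 13 edges (3 extra). Not a tree.
Diameter (longest shortest path) = 4.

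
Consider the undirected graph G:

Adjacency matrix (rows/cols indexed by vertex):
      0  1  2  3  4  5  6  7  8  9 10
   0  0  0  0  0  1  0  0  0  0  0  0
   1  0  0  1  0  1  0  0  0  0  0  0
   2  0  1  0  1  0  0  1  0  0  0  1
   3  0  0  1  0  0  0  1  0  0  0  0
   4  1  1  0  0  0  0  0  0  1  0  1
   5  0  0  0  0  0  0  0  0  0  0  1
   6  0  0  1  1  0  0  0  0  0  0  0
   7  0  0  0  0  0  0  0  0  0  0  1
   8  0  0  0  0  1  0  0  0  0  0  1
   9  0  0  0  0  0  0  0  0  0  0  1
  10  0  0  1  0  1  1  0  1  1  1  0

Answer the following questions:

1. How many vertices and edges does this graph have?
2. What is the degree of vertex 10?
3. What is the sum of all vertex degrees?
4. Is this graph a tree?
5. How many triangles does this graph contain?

Count: 11 vertices, 13 edges.
Vertex 10 has neighbors [2, 4, 5, 7, 8, 9], degree = 6.
Handshaking lemma: 2 * 13 = 26.
A tree on 11 vertices has 10 edges. This graph has 13 edges (3 extra). Not a tree.
Number of triangles = 2.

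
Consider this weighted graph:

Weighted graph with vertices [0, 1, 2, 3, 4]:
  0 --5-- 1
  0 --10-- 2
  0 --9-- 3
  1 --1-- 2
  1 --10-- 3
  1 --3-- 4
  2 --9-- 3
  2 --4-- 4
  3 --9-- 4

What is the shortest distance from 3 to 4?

Using Dijkstra's algorithm from vertex 3:
Shortest path: 3 -> 4
Total weight: 9 = 9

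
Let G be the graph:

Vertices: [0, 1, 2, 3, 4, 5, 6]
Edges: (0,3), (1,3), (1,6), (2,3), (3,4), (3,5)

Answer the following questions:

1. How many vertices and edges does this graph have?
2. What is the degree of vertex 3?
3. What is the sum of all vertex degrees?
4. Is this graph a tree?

Count: 7 vertices, 6 edges.
Vertex 3 has neighbors [0, 1, 2, 4, 5], degree = 5.
Handshaking lemma: 2 * 6 = 12.
A graph is a tree iff it is connected and has exactly n-1 edges. This graph is connected (all 7 vertices in one component) and has 7-1 = 6 edges. It is a tree.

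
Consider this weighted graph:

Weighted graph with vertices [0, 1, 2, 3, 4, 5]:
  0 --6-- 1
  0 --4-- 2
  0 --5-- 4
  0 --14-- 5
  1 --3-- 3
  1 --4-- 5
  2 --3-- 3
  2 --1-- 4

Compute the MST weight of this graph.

Applying Kruskal's algorithm (sort edges by weight, add if no cycle):
  Add (2,4) w=1
  Add (1,3) w=3
  Add (2,3) w=3
  Add (0,2) w=4
  Add (1,5) w=4
  Skip (0,4) w=5 (creates cycle)
  Skip (0,1) w=6 (creates cycle)
  Skip (0,5) w=14 (creates cycle)
MST weight = 15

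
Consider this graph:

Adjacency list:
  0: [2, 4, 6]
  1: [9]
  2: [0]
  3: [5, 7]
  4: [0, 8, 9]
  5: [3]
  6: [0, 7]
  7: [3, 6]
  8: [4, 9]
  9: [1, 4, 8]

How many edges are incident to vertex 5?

Vertex 5 has neighbors [3], so deg(5) = 1.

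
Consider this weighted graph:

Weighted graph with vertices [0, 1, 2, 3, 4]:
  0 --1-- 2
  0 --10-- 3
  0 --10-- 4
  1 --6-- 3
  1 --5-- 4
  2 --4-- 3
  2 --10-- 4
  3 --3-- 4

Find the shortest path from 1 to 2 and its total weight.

Using Dijkstra's algorithm from vertex 1:
Shortest path: 1 -> 3 -> 2
Total weight: 6 + 4 = 10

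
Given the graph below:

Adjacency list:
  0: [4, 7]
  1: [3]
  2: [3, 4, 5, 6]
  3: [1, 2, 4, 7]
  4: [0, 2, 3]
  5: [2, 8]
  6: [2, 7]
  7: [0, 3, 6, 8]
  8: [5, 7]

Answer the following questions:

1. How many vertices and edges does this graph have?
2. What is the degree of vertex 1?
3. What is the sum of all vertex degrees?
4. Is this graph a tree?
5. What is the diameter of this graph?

Count: 9 vertices, 12 edges.
Vertex 1 has neighbors [3], degree = 1.
Handshaking lemma: 2 * 12 = 24.
A tree on 9 vertices has 8 edges. This graph has 12 edges (4 extra). Not a tree.
Diameter (longest shortest path) = 3.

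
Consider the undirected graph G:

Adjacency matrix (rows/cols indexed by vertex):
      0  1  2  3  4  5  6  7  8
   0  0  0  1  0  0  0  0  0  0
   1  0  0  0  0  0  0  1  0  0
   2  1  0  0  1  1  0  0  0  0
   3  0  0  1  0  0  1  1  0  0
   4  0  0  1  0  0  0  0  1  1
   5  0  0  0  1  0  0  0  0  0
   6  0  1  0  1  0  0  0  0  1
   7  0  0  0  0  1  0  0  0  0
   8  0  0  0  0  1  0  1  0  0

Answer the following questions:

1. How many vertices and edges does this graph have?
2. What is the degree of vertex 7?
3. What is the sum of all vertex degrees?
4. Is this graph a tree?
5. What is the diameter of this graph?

Count: 9 vertices, 9 edges.
Vertex 7 has neighbors [4], degree = 1.
Handshaking lemma: 2 * 9 = 18.
A tree on 9 vertices has 8 edges. This graph has 9 edges (1 extra). Not a tree.
Diameter (longest shortest path) = 4.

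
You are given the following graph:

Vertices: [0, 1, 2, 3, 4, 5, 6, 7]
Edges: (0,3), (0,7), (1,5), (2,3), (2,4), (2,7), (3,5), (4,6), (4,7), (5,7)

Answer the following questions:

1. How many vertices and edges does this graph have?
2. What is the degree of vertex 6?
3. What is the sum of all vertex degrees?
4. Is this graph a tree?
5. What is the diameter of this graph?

Count: 8 vertices, 10 edges.
Vertex 6 has neighbors [4], degree = 1.
Handshaking lemma: 2 * 10 = 20.
A tree on 8 vertices has 7 edges. This graph has 10 edges (3 extra). Not a tree.
Diameter (longest shortest path) = 4.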